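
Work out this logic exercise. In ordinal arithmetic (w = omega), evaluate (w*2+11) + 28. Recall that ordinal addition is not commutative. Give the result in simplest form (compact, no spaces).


Compute (w*2+11) + 28.
Ordinal + is associative but NOT commutative; for finite n>0, n + w = w but w + n stays w+n.
By associativity: (w*2+11) + 28 = w*2 + (11+28) = w*2+39.
Result = w*2+39

w*2+39


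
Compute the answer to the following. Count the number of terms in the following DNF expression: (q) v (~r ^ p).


A DNF formula is a disjunction of terms (conjunctions).
Terms are separated by v.
Counting the disjuncts: 2 terms.

2


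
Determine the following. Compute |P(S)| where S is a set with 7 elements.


The power set of a set with n elements has 2^n elements.
|P(S)| = 2^7 = 128

128


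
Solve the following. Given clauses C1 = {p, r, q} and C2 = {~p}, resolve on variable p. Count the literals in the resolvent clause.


Remove p from C1 and ~p from C2.
C1 remainder: {r, q}
C2 remainder: {}
Union (resolvent): {q, r}
Resolvent has 2 literal(s).

2


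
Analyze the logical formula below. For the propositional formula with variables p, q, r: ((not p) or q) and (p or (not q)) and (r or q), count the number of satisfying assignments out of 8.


Evaluate all 8 assignments for p, q, r:
p=0, q=0, r=0: 0
p=0, q=0, r=1: 1
p=0, q=1, r=0: 0
p=0, q=1, r=1: 0
p=1, q=0, r=0: 0
p=1, q=0, r=1: 0
p=1, q=1, r=0: 1
p=1, q=1, r=1: 1
Satisfying count = 3

3


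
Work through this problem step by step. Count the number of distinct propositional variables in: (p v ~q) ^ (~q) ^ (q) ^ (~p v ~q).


Identify each variable that appears in the formula.
Variables found: p, q
Count = 2

2


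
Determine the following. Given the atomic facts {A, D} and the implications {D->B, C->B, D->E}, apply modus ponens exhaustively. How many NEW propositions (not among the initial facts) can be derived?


Initial facts: {A, D}
Apply modus ponens to closure:
  D and D->B  =>  B
  D and D->E  =>  E
Final known: {A, B, D, E}
New propositions: {B, E}
Count = 2

2


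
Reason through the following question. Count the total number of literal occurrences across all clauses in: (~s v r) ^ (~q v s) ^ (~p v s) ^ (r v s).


Counting literals in each clause:
Clause 1: 2 literal(s)
Clause 2: 2 literal(s)
Clause 3: 2 literal(s)
Clause 4: 2 literal(s)
Total = 8

8


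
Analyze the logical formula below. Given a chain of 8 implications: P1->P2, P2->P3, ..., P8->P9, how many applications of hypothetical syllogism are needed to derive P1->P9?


With 8 implications in a chain connecting 9 propositions:
P1->P2, P2->P3, ..., P8->P9
Steps needed = (number of implications) - 1 = 8 - 1 = 7

7


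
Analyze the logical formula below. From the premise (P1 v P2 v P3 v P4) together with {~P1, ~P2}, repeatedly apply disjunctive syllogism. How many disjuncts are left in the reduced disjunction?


Original disjuncts (4): P1, P2, P3, P4
Negated (eliminate): ~P1, ~P2
Remaining disjuncts: P3, P4
Count = 4 - 2 = 2

2


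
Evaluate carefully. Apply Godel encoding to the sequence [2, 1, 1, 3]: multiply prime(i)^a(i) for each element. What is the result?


Encode each element as an exponent of the corresponding prime:
  2^2 = 4
  3^1 = 3
  5^1 = 5
  7^3 = 343
Product = 4 * 3 * 5 * 343 = 20580

20580


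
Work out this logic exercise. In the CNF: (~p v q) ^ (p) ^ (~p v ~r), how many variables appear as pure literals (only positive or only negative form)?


Check each variable for pure literal status:
p: mixed (not pure)
q: pure positive
r: pure negative
Pure literal count = 2

2


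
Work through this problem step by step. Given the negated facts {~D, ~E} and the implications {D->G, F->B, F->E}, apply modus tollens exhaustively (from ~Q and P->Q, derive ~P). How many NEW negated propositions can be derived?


Initial negated facts: {~D, ~E}
Apply modus tollens to closure:
  ~E and F->E  =>  ~F
Final negated: {~D, ~E, ~F}
New negations: {~F}
Count = 1

1


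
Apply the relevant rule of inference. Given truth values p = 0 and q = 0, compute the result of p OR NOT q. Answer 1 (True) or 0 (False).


p = 0, q = 0
Operation: p OR NOT q
Evaluate: 0 OR NOT 0 = 1

1


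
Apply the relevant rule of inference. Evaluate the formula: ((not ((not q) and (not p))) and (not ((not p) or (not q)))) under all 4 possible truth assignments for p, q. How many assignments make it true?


Check all 4 assignments:
p=0, q=0: 0
p=0, q=1: 0
p=1, q=0: 0
p=1, q=1: 1
Count of True = 1

1


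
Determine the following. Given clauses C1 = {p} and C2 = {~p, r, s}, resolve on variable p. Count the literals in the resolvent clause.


Remove p from C1 and ~p from C2.
C1 remainder: {}
C2 remainder: {r, s}
Union (resolvent): {r, s}
Resolvent has 2 literal(s).

2


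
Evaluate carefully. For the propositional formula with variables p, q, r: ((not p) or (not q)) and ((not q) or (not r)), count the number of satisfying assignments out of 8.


Evaluate all 8 assignments for p, q, r:
p=0, q=0, r=0: 1
p=0, q=0, r=1: 1
p=0, q=1, r=0: 1
p=0, q=1, r=1: 0
p=1, q=0, r=0: 1
p=1, q=0, r=1: 1
p=1, q=1, r=0: 0
p=1, q=1, r=1: 0
Satisfying count = 5

5


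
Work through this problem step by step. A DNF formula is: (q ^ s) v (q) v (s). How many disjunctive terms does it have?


A DNF formula is a disjunction of terms (conjunctions).
Terms are separated by v.
Counting the disjuncts: 3 terms.

3


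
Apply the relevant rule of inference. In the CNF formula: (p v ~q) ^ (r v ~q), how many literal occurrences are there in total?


Counting literals in each clause:
Clause 1: 2 literal(s)
Clause 2: 2 literal(s)
Total = 4

4


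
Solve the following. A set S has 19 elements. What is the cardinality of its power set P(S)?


The power set of a set with n elements has 2^n elements.
|P(S)| = 2^19 = 524288

524288


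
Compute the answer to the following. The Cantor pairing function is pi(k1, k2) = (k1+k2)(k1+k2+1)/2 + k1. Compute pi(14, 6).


k1 + k2 = 20
(k1+k2)(k1+k2+1)/2 = 20 * 21 / 2 = 210
pi = 210 + 14 = 224

224


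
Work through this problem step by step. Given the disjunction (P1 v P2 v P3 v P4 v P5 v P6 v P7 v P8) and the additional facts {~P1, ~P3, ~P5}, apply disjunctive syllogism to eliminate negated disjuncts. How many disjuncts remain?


Original disjuncts (8): P1, P2, P3, P4, P5, P6, P7, P8
Negated (eliminate): ~P1, ~P3, ~P5
Remaining disjuncts: P2, P4, P6, P7, P8
Count = 8 - 3 = 5

5


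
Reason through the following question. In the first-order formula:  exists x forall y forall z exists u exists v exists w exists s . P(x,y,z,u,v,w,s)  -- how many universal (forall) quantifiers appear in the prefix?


Quantifier prefix: exists x forall y forall z exists u exists v exists w exists s
Mark each quantifier type:
  E U U E E E E
Universal count = 2, Existential count = 5
Asked for universal (forall) quantifiers: 2

2


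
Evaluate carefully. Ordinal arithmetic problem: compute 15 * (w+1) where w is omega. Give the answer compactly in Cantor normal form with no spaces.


Compute 15 * (w+1).
Ordinal * is associative and left-distributive over +, but NOT commutative; for finite n>1, n*w = w but w*n stays w*n.
By left-distributivity: 15 * (w+1) = 15*w + 15*1 = w + 15 = w+15.
Result = w+15

w+15


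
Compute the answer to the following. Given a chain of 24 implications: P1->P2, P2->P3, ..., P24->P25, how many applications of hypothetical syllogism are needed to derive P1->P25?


With 24 implications in a chain connecting 25 propositions:
P1->P2, P2->P3, ..., P24->P25
Steps needed = (number of implications) - 1 = 24 - 1 = 23

23


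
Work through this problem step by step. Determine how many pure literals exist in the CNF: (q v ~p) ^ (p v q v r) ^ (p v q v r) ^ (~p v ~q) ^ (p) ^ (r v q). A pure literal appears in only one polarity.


Check each variable for pure literal status:
p: mixed (not pure)
q: mixed (not pure)
r: pure positive
Pure literal count = 1

1


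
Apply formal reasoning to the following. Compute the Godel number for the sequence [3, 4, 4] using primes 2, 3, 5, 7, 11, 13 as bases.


Encode each element as an exponent of the corresponding prime:
  2^3 = 8
  3^4 = 81
  5^4 = 625
Product = 8 * 81 * 625 = 405000

405000


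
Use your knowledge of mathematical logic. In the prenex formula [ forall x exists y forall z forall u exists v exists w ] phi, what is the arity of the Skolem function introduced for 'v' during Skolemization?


Quantifier prefix: forall x exists y forall z forall u exists v exists w
'v' is existentially quantified at position 5.
Universal variables preceding it: x, z, u
Skolem function arity = 3

3


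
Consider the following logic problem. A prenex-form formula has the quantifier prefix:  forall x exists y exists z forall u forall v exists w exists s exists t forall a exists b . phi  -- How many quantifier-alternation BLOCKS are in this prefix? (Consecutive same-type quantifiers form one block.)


Quantifier-type sequence: A E E A A E E E A E  (A=forall, E=exists)
Group into maximal same-type runs:
  Ax1 | Ex2 | Ax2 | Ex3 | Ax1 | Ex1
Number of blocks = 6

6


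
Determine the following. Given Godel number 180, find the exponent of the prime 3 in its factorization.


Factorize 180 by dividing by 3 repeatedly.
Division steps: 3 divides 180 exactly 2 time(s).
Exponent of 3 = 2

2


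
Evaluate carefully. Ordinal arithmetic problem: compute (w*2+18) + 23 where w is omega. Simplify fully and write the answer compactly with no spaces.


Compute (w*2+18) + 23.
Ordinal + is associative but NOT commutative; for finite n>0, n + w = w but w + n stays w+n.
By associativity: (w*2+18) + 23 = w*2 + (18+23) = w*2+41.
Result = w*2+41

w*2+41


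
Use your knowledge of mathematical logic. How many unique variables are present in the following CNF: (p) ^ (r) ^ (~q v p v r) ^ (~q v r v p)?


Identify each variable that appears in the formula.
Variables found: p, q, r
Count = 3

3


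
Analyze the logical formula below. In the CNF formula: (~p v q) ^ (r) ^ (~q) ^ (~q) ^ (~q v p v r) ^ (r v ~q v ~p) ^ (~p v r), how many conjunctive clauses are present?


A CNF formula is a conjunction of clauses.
Clauses are separated by ^.
Counting the conjuncts: 7 clauses.

7


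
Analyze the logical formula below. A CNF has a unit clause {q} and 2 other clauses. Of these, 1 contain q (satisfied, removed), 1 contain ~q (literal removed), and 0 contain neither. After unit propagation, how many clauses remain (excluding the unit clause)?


Satisfied (removed): 1
Shortened (remain): 1
Unchanged (remain): 0
Remaining = 1 + 0 = 1

1


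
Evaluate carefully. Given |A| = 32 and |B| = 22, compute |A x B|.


The Cartesian product A x B contains all ordered pairs (a, b).
|A x B| = |A| * |B| = 32 * 22 = 704

704


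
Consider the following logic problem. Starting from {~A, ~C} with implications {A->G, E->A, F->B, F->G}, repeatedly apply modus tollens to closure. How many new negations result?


Initial negated facts: {~A, ~C}
Apply modus tollens to closure:
  ~A and E->A  =>  ~E
Final negated: {~A, ~C, ~E}
New negations: {~E}
Count = 1

1


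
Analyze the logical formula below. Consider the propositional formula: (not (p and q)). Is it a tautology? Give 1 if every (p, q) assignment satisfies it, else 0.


Check all 4 assignments:
p=0, q=0: 1
p=0, q=1: 1
p=1, q=0: 1
p=1, q=1: 0
Satisfying count = 3/4.
Tautology iff count = 4: no.

0


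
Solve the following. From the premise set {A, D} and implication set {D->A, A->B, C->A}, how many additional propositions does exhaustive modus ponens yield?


Initial facts: {A, D}
Apply modus ponens to closure:
  A and A->B  =>  B
Final known: {A, B, D}
New propositions: {B}
Count = 1

1


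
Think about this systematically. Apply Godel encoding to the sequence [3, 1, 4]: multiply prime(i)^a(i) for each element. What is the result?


Encode each element as an exponent of the corresponding prime:
  2^3 = 8
  3^1 = 3
  5^4 = 625
Product = 8 * 3 * 625 = 15000

15000


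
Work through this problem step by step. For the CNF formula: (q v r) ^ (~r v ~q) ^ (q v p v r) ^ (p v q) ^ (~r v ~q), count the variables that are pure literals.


Check each variable for pure literal status:
p: pure positive
q: mixed (not pure)
r: mixed (not pure)
Pure literal count = 1

1


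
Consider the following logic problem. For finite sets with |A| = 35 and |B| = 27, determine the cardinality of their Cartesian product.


The Cartesian product A x B contains all ordered pairs (a, b).
|A x B| = |A| * |B| = 35 * 27 = 945

945


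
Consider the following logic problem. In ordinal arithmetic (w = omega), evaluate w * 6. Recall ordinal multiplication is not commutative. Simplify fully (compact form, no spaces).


Compute w * 6.
Ordinal * is associative and left-distributive over +, but NOT commutative; for finite n>1, n*w = w but w*n stays w*n.
w * 6 means 6 copies of w concatenated: w*6.
Result = w*6

w*6


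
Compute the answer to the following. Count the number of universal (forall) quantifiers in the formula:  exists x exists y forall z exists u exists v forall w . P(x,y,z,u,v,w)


Quantifier prefix: exists x exists y forall z exists u exists v forall w
Mark each quantifier type:
  E E U E E U
Universal count = 2, Existential count = 4
Asked for universal (forall) quantifiers: 2

2


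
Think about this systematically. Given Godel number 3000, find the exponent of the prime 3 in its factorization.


Factorize 3000 by dividing by 3 repeatedly.
Division steps: 3 divides 3000 exactly 1 time(s).
Exponent of 3 = 1

1


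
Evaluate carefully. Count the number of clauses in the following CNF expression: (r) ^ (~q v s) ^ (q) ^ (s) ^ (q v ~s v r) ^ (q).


A CNF formula is a conjunction of clauses.
Clauses are separated by ^.
Counting the conjuncts: 6 clauses.

6


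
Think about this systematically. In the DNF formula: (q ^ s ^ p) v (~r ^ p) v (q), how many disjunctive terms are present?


A DNF formula is a disjunction of terms (conjunctions).
Terms are separated by v.
Counting the disjuncts: 3 terms.

3


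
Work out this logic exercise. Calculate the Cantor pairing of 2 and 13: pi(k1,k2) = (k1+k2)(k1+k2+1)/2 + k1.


k1 + k2 = 15
(k1+k2)(k1+k2+1)/2 = 15 * 16 / 2 = 120
pi = 120 + 2 = 122

122


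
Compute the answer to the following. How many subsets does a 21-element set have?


The power set of a set with n elements has 2^n elements.
|P(S)| = 2^21 = 2097152

2097152


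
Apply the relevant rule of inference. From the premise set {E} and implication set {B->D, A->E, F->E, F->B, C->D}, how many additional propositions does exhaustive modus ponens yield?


Initial facts: {E}
Apply modus ponens to closure:
  (no implication fires)
Final known: {E}
New propositions: {(none)}
Count = 0

0


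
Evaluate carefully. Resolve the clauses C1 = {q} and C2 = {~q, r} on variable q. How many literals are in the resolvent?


Remove q from C1 and ~q from C2.
C1 remainder: {}
C2 remainder: {r}
Union (resolvent): {r}
Resolvent has 1 literal(s).

1


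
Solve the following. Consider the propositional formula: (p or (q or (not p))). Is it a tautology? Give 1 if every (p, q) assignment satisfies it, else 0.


Check all 4 assignments:
p=0, q=0: 1
p=0, q=1: 1
p=1, q=0: 1
p=1, q=1: 1
Satisfying count = 4/4.
Tautology iff count = 4: yes.

1


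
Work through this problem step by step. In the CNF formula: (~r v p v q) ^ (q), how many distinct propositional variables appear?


Identify each variable that appears in the formula.
Variables found: p, q, r
Count = 3

3


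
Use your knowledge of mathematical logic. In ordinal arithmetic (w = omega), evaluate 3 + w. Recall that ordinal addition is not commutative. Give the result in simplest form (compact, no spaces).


Compute 3 + w.
Ordinal + is associative but NOT commutative; for finite n>0, n + w = w but w + n stays w+n.
Any finite left addend is absorbed by w on the right: 3 + w = w.
Result = w

w


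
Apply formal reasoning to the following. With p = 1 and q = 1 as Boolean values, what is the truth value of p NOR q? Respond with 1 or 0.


p = 1, q = 1
Operation: p NOR q
Evaluate: 1 NOR 1 = 0

0


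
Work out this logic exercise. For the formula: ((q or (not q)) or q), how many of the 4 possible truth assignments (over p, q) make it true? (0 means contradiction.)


Check all 4 assignments:
p=0, q=0: 1
p=0, q=1: 1
p=1, q=0: 1
p=1, q=1: 1
Count of True = 4

4


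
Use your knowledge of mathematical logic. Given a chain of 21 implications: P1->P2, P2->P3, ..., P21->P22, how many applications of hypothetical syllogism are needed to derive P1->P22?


With 21 implications in a chain connecting 22 propositions:
P1->P2, P2->P3, ..., P21->P22
Steps needed = (number of implications) - 1 = 21 - 1 = 20

20


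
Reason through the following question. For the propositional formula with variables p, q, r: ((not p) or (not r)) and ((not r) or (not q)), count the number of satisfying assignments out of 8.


Evaluate all 8 assignments for p, q, r:
p=0, q=0, r=0: 1
p=0, q=0, r=1: 1
p=0, q=1, r=0: 1
p=0, q=1, r=1: 0
p=1, q=0, r=0: 1
p=1, q=0, r=1: 0
p=1, q=1, r=0: 1
p=1, q=1, r=1: 0
Satisfying count = 5

5


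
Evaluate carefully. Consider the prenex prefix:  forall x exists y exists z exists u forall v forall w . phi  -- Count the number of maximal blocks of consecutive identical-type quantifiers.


Quantifier-type sequence: A E E E A A  (A=forall, E=exists)
Group into maximal same-type runs:
  Ax1 | Ex3 | Ax2
Number of blocks = 3

3


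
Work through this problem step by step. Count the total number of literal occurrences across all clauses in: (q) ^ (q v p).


Counting literals in each clause:
Clause 1: 1 literal(s)
Clause 2: 2 literal(s)
Total = 3

3


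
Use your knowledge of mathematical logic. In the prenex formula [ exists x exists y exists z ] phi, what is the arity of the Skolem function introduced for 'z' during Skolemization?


Quantifier prefix: exists x exists y exists z
'z' is existentially quantified at position 3.
No universal quantifiers precede it.
Skolem function arity = 0 (a Skolem constant)

0


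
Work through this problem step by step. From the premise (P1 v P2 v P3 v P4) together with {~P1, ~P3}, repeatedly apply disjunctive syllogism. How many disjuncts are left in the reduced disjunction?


Original disjuncts (4): P1, P2, P3, P4
Negated (eliminate): ~P1, ~P3
Remaining disjuncts: P2, P4
Count = 4 - 2 = 2

2


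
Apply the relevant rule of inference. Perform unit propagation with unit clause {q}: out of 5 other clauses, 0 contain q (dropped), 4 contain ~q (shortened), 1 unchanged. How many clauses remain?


Satisfied (removed): 0
Shortened (remain): 4
Unchanged (remain): 1
Remaining = 4 + 1 = 5

5


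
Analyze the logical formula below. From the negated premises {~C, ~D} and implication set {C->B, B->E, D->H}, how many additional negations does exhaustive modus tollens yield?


Initial negated facts: {~C, ~D}
Apply modus tollens to closure:
  (no implication fires)
Final negated: {~C, ~D}
New negations: {(none)}
Count = 0

0


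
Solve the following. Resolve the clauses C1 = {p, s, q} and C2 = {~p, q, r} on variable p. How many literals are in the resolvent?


Remove p from C1 and ~p from C2.
C1 remainder: {s, q}
C2 remainder: {q, r}
Union (resolvent): {q, r, s}
Resolvent has 3 literal(s).

3


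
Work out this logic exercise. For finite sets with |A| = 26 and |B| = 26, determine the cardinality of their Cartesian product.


The Cartesian product A x B contains all ordered pairs (a, b).
|A x B| = |A| * |B| = 26 * 26 = 676

676


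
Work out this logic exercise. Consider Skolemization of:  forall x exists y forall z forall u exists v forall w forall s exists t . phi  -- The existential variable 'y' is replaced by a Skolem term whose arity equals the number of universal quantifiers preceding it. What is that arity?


Quantifier prefix: forall x exists y forall z forall u exists v forall w forall s exists t
'y' is existentially quantified at position 2.
Universal variables preceding it: x
Skolem function arity = 1

1


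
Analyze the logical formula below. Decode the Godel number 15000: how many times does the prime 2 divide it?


Factorize 15000 by dividing by 2 repeatedly.
Division steps: 2 divides 15000 exactly 3 time(s).
Exponent of 2 = 3

3


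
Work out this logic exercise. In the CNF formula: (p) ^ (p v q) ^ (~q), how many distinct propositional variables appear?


Identify each variable that appears in the formula.
Variables found: p, q
Count = 2

2


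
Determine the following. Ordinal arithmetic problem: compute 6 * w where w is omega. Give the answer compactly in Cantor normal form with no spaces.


Compute 6 * w.
Ordinal * is associative and left-distributive over +, but NOT commutative; for finite n>1, n*w = w but w*n stays w*n.
For finite n>0, n * w = sup{n*k : k<w} = w. So 6 * w = w.
Result = w

w


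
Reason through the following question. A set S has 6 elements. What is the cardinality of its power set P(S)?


The power set of a set with n elements has 2^n elements.
|P(S)| = 2^6 = 64

64


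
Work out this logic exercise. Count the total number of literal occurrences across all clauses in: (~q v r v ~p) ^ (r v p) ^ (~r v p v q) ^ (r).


Counting literals in each clause:
Clause 1: 3 literal(s)
Clause 2: 2 literal(s)
Clause 3: 3 literal(s)
Clause 4: 1 literal(s)
Total = 9

9


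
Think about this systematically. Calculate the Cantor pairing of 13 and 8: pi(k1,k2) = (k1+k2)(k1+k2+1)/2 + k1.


k1 + k2 = 21
(k1+k2)(k1+k2+1)/2 = 21 * 22 / 2 = 231
pi = 231 + 13 = 244

244


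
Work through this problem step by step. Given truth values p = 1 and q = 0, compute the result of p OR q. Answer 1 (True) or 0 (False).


p = 1, q = 0
Operation: p OR q
Evaluate: 1 OR 0 = 1

1


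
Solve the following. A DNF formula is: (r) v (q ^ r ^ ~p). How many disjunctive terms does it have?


A DNF formula is a disjunction of terms (conjunctions).
Terms are separated by v.
Counting the disjuncts: 2 terms.

2


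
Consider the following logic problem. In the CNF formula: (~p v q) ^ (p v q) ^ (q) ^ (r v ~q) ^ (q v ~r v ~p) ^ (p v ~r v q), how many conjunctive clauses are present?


A CNF formula is a conjunction of clauses.
Clauses are separated by ^.
Counting the conjuncts: 6 clauses.

6


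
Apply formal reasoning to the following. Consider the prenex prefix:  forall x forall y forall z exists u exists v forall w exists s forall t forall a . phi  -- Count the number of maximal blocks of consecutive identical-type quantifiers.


Quantifier-type sequence: A A A E E A E A A  (A=forall, E=exists)
Group into maximal same-type runs:
  Ax3 | Ex2 | Ax1 | Ex1 | Ax2
Number of blocks = 5

5


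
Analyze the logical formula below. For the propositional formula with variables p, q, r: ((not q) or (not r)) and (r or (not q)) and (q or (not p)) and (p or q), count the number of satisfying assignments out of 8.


Evaluate all 8 assignments for p, q, r:
p=0, q=0, r=0: 0
p=0, q=0, r=1: 0
p=0, q=1, r=0: 0
p=0, q=1, r=1: 0
p=1, q=0, r=0: 0
p=1, q=0, r=1: 0
p=1, q=1, r=0: 0
p=1, q=1, r=1: 0
Satisfying count = 0

0


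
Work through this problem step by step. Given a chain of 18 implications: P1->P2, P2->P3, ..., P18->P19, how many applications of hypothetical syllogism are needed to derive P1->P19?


With 18 implications in a chain connecting 19 propositions:
P1->P2, P2->P3, ..., P18->P19
Steps needed = (number of implications) - 1 = 18 - 1 = 17

17


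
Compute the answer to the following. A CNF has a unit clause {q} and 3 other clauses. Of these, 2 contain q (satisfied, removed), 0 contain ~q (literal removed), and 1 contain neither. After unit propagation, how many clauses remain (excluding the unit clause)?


Satisfied (removed): 2
Shortened (remain): 0
Unchanged (remain): 1
Remaining = 0 + 1 = 1

1


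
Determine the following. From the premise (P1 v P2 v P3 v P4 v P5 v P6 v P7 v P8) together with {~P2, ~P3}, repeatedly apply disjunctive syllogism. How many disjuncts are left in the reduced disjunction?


Original disjuncts (8): P1, P2, P3, P4, P5, P6, P7, P8
Negated (eliminate): ~P2, ~P3
Remaining disjuncts: P1, P4, P5, P6, P7, P8
Count = 8 - 2 = 6

6


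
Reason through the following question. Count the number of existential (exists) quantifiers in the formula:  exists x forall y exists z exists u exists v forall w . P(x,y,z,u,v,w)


Quantifier prefix: exists x forall y exists z exists u exists v forall w
Mark each quantifier type:
  E U E E E U
Universal count = 2, Existential count = 4
Asked for existential (exists) quantifiers: 4

4


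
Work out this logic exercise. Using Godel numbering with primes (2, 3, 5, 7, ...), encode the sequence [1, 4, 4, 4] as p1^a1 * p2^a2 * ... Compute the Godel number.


Encode each element as an exponent of the corresponding prime:
  2^1 = 2
  3^4 = 81
  5^4 = 625
  7^4 = 2401
Product = 2 * 81 * 625 * 2401 = 243101250

243101250


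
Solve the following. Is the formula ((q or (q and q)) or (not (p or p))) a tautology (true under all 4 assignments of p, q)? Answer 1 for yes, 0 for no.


Check all 4 assignments:
p=0, q=0: 1
p=0, q=1: 1
p=1, q=0: 0
p=1, q=1: 1
Satisfying count = 3/4.
Tautology iff count = 4: no.

0


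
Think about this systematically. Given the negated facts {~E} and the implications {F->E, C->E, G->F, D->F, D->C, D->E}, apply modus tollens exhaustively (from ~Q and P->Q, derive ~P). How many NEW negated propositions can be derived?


Initial negated facts: {~E}
Apply modus tollens to closure:
  ~E and F->E  =>  ~F
  ~E and C->E  =>  ~C
  ~F and G->F  =>  ~G
  ~F and D->F  =>  ~D
Final negated: {~C, ~D, ~E, ~F, ~G}
New negations: {~C, ~D, ~F, ~G}
Count = 4

4


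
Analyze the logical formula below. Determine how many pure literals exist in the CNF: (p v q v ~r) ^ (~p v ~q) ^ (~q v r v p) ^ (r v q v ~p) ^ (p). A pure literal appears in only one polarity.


Check each variable for pure literal status:
p: mixed (not pure)
q: mixed (not pure)
r: mixed (not pure)
Pure literal count = 0

0


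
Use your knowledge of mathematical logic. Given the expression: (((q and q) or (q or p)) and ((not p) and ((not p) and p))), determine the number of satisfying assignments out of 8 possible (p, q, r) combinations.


Check all 8 assignments:
p=0, q=0, r=0: 0
p=0, q=0, r=1: 0
p=0, q=1, r=0: 0
p=0, q=1, r=1: 0
p=1, q=0, r=0: 0
p=1, q=0, r=1: 0
p=1, q=1, r=0: 0
p=1, q=1, r=1: 0
Count of True = 0

0


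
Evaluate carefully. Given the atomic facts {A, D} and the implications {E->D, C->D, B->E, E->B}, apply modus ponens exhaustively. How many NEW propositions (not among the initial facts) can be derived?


Initial facts: {A, D}
Apply modus ponens to closure:
  (no implication fires)
Final known: {A, D}
New propositions: {(none)}
Count = 0

0


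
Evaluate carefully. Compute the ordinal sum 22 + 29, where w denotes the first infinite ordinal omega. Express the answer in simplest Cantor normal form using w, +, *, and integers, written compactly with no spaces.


Compute 22 + 29.
Ordinal + is associative but NOT commutative; for finite n>0, n + w = w but w + n stays w+n.
Both operands finite; ordinal + agrees with natural +: 22 + 29 = 51.
Result = 51

51


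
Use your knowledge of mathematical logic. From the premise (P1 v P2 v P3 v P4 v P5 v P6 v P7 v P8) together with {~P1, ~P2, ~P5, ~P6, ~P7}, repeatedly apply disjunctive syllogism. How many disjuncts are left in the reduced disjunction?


Original disjuncts (8): P1, P2, P3, P4, P5, P6, P7, P8
Negated (eliminate): ~P1, ~P2, ~P5, ~P6, ~P7
Remaining disjuncts: P3, P4, P8
Count = 8 - 5 = 3

3


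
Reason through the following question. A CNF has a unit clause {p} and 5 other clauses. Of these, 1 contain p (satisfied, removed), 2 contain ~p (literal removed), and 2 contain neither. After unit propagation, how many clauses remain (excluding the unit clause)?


Satisfied (removed): 1
Shortened (remain): 2
Unchanged (remain): 2
Remaining = 2 + 2 = 4

4


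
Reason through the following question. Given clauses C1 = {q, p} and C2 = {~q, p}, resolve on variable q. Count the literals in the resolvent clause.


Remove q from C1 and ~q from C2.
C1 remainder: {p}
C2 remainder: {p}
Union (resolvent): {p}
Resolvent has 1 literal(s).

1


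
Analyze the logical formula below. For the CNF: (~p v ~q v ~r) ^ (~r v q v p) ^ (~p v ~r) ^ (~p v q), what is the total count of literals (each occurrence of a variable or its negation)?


Counting literals in each clause:
Clause 1: 3 literal(s)
Clause 2: 3 literal(s)
Clause 3: 2 literal(s)
Clause 4: 2 literal(s)
Total = 10

10


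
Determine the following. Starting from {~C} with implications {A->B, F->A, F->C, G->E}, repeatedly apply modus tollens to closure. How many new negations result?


Initial negated facts: {~C}
Apply modus tollens to closure:
  ~C and F->C  =>  ~F
Final negated: {~C, ~F}
New negations: {~F}
Count = 1

1


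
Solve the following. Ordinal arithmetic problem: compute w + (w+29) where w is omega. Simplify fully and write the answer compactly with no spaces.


Compute w + (w+29).
Ordinal + is associative but NOT commutative; for finite n>0, n + w = w but w + n stays w+n.
w + (w+29) = (w+w) + 29 = w*2+29.
Result = w*2+29

w*2+29


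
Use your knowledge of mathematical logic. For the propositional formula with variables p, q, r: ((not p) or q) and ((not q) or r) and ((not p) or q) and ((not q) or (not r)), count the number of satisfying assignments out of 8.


Evaluate all 8 assignments for p, q, r:
p=0, q=0, r=0: 1
p=0, q=0, r=1: 1
p=0, q=1, r=0: 0
p=0, q=1, r=1: 0
p=1, q=0, r=0: 0
p=1, q=0, r=1: 0
p=1, q=1, r=0: 0
p=1, q=1, r=1: 0
Satisfying count = 2

2


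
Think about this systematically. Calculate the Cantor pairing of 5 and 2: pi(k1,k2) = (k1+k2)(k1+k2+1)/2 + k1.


k1 + k2 = 7
(k1+k2)(k1+k2+1)/2 = 7 * 8 / 2 = 28
pi = 28 + 5 = 33

33


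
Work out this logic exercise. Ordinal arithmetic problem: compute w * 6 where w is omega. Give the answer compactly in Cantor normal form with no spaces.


Compute w * 6.
Ordinal * is associative and left-distributive over +, but NOT commutative; for finite n>1, n*w = w but w*n stays w*n.
w * 6 means 6 copies of w concatenated: w*6.
Result = w*6

w*6


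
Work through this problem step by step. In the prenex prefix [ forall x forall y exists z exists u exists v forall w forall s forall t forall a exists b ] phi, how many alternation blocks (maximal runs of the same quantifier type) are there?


Quantifier-type sequence: A A E E E A A A A E  (A=forall, E=exists)
Group into maximal same-type runs:
  Ax2 | Ex3 | Ax4 | Ex1
Number of blocks = 4

4


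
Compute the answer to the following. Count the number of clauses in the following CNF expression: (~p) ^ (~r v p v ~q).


A CNF formula is a conjunction of clauses.
Clauses are separated by ^.
Counting the conjuncts: 2 clauses.

2


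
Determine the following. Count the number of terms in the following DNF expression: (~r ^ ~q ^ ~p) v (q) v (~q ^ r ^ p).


A DNF formula is a disjunction of terms (conjunctions).
Terms are separated by v.
Counting the disjuncts: 3 terms.

3


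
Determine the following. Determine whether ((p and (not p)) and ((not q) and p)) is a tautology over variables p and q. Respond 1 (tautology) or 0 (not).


Check all 4 assignments:
p=0, q=0: 0
p=0, q=1: 0
p=1, q=0: 0
p=1, q=1: 0
Satisfying count = 0/4.
Tautology iff count = 4: no.

0


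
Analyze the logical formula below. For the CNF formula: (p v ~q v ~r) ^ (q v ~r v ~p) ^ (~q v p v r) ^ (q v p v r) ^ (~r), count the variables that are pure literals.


Check each variable for pure literal status:
p: mixed (not pure)
q: mixed (not pure)
r: mixed (not pure)
Pure literal count = 0

0


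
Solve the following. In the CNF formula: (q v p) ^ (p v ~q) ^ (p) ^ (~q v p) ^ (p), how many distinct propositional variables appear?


Identify each variable that appears in the formula.
Variables found: p, q
Count = 2

2


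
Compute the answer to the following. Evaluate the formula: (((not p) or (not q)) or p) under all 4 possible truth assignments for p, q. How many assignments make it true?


Check all 4 assignments:
p=0, q=0: 1
p=0, q=1: 1
p=1, q=0: 1
p=1, q=1: 1
Count of True = 4

4


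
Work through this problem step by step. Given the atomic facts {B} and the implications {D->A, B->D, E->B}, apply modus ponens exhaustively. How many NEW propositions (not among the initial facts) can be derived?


Initial facts: {B}
Apply modus ponens to closure:
  B and B->D  =>  D
  D and D->A  =>  A
Final known: {A, B, D}
New propositions: {A, D}
Count = 2

2


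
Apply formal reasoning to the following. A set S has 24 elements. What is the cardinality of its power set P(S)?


The power set of a set with n elements has 2^n elements.
|P(S)| = 2^24 = 16777216

16777216


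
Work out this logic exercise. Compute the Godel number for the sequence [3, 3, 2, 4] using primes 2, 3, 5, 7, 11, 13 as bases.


Encode each element as an exponent of the corresponding prime:
  2^3 = 8
  3^3 = 27
  5^2 = 25
  7^4 = 2401
Product = 8 * 27 * 25 * 2401 = 12965400

12965400


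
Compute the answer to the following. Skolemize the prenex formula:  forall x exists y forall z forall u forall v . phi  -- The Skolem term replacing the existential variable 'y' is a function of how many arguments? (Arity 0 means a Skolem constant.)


Quantifier prefix: forall x exists y forall z forall u forall v
'y' is existentially quantified at position 2.
Universal variables preceding it: x
Skolem function arity = 1

1


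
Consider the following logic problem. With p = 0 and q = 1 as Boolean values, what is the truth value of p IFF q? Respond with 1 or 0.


p = 0, q = 1
Operation: p IFF q
Evaluate: 0 IFF 1 = 0

0


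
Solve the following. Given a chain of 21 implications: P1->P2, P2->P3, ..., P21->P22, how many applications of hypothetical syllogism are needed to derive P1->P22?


With 21 implications in a chain connecting 22 propositions:
P1->P2, P2->P3, ..., P21->P22
Steps needed = (number of implications) - 1 = 21 - 1 = 20

20


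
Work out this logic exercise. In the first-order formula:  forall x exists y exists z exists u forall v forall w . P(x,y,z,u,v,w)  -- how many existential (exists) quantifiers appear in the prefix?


Quantifier prefix: forall x exists y exists z exists u forall v forall w
Mark each quantifier type:
  U E E E U U
Universal count = 3, Existential count = 3
Asked for existential (exists) quantifiers: 3

3


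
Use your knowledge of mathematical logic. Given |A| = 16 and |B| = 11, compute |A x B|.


The Cartesian product A x B contains all ordered pairs (a, b).
|A x B| = |A| * |B| = 16 * 11 = 176

176


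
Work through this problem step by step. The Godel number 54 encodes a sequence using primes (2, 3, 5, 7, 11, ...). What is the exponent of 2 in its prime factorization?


Factorize 54 by dividing by 2 repeatedly.
Division steps: 2 divides 54 exactly 1 time(s).
Exponent of 2 = 1

1


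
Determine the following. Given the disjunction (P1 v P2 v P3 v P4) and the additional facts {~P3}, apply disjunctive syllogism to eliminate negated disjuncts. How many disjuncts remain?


Original disjuncts (4): P1, P2, P3, P4
Negated (eliminate): ~P3
Remaining disjuncts: P1, P2, P4
Count = 4 - 1 = 3

3


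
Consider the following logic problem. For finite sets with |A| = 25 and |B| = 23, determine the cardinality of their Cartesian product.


The Cartesian product A x B contains all ordered pairs (a, b).
|A x B| = |A| * |B| = 25 * 23 = 575

575


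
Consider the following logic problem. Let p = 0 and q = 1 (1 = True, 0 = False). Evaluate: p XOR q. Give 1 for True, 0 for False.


p = 0, q = 1
Operation: p XOR q
Evaluate: 0 XOR 1 = 1

1


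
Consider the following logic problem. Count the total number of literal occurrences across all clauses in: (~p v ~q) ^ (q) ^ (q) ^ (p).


Counting literals in each clause:
Clause 1: 2 literal(s)
Clause 2: 1 literal(s)
Clause 3: 1 literal(s)
Clause 4: 1 literal(s)
Total = 5

5


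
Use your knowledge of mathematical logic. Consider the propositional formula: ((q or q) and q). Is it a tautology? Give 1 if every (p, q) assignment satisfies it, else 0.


Check all 4 assignments:
p=0, q=0: 0
p=0, q=1: 1
p=1, q=0: 0
p=1, q=1: 1
Satisfying count = 2/4.
Tautology iff count = 4: no.

0


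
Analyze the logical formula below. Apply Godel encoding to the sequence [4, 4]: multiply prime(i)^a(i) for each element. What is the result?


Encode each element as an exponent of the corresponding prime:
  2^4 = 16
  3^4 = 81
Product = 16 * 81 = 1296

1296


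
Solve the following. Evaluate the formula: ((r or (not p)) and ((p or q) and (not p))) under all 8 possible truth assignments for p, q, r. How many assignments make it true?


Check all 8 assignments:
p=0, q=0, r=0: 0
p=0, q=0, r=1: 0
p=0, q=1, r=0: 1
p=0, q=1, r=1: 1
p=1, q=0, r=0: 0
p=1, q=0, r=1: 0
p=1, q=1, r=0: 0
p=1, q=1, r=1: 0
Count of True = 2

2


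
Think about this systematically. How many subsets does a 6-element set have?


The power set of a set with n elements has 2^n elements.
|P(S)| = 2^6 = 64

64


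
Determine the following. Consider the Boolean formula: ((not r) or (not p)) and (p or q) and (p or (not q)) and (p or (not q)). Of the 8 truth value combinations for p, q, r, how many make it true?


Evaluate all 8 assignments for p, q, r:
p=0, q=0, r=0: 0
p=0, q=0, r=1: 0
p=0, q=1, r=0: 0
p=0, q=1, r=1: 0
p=1, q=0, r=0: 1
p=1, q=0, r=1: 0
p=1, q=1, r=0: 1
p=1, q=1, r=1: 0
Satisfying count = 2

2


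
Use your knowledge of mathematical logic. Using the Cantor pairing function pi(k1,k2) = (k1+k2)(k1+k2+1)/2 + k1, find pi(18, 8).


k1 + k2 = 26
(k1+k2)(k1+k2+1)/2 = 26 * 27 / 2 = 351
pi = 351 + 18 = 369

369


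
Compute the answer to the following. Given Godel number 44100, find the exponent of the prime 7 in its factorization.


Factorize 44100 by dividing by 7 repeatedly.
Division steps: 7 divides 44100 exactly 2 time(s).
Exponent of 7 = 2

2


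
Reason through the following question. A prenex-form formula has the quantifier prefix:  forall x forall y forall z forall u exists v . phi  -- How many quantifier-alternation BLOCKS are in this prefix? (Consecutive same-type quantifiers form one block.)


Quantifier-type sequence: A A A A E  (A=forall, E=exists)
Group into maximal same-type runs:
  Ax4 | Ex1
Number of blocks = 2

2


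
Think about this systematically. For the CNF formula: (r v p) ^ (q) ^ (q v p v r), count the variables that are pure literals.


Check each variable for pure literal status:
p: pure positive
q: pure positive
r: pure positive
Pure literal count = 3

3


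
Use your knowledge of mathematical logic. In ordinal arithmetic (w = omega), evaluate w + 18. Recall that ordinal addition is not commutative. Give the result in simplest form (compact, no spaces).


Compute w + 18.
Ordinal + is associative but NOT commutative; for finite n>0, n + w = w but w + n stays w+n.
w + 18 is already in normal form (a successor ordinal beyond w).
Result = w+18

w+18


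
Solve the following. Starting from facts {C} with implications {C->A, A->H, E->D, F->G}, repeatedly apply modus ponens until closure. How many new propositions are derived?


Initial facts: {C}
Apply modus ponens to closure:
  C and C->A  =>  A
  A and A->H  =>  H
Final known: {A, C, H}
New propositions: {A, H}
Count = 2

2


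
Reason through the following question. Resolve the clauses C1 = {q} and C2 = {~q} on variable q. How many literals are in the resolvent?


Remove q from C1 and ~q from C2.
C1 remainder: {}
C2 remainder: {}
Union (resolvent): {} (empty clause)
Resolvent has 0 literal(s).

0


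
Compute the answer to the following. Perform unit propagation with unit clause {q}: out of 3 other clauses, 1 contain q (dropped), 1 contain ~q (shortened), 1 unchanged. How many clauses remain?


Satisfied (removed): 1
Shortened (remain): 1
Unchanged (remain): 1
Remaining = 1 + 1 = 2

2
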